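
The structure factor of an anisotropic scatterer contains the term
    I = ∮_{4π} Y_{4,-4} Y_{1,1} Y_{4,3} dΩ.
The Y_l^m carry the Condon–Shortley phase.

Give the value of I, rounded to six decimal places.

Σlᵢ=9 odd — θ-integrand is odd under cosθ→−cosθ; I=0

0.000000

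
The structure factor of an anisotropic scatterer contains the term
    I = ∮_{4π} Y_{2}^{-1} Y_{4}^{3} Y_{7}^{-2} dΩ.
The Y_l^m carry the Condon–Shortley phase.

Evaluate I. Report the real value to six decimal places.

0.000000

l₃=7 ∉ [2,6] — triangle fails ⇒ I = 0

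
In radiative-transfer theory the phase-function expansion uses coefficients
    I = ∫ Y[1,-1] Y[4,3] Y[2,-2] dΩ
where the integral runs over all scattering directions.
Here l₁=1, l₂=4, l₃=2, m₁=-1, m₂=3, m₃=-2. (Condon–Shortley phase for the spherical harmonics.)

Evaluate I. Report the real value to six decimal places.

0.000000

|1−4|≤2≤1+4 violated ⇒ I = 0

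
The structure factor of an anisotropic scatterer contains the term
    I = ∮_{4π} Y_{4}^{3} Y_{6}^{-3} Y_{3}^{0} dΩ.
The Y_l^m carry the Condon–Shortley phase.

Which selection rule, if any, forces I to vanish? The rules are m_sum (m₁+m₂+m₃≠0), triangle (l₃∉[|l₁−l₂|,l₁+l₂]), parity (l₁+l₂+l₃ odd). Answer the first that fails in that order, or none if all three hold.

parity

azimuthal sum: 3 − 3 + 0 = 0  ✓
2 ≤ 3 ≤ 10 (triangle on l)  ✓
L = 4 + 6 + 3 = 13 (odd)  ✗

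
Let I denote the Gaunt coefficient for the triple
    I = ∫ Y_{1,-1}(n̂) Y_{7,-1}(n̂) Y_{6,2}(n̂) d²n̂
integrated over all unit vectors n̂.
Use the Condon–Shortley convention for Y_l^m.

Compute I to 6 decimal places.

-0.135514

m-sum 0 ✓  L=14 even ✓  6≤6≤8 ✓
Π(2lᵢ+1) = 3×15×13 = 585
triangle coeff Δ(1,7,6) = 1/1365
Σ_t [1,1]: t=1:−1/518400 = -1/518400
(3j)²=7/195 [(1 7 6; 0 0 0)], sign=-1
Σ_t [2,2]: t=2:+1/1935360 = 1/1935360
(3j)²=1/91 [(1 7 6; -1 -1 2)], sign=+1
⇒ 4πI² = 3/13
I = (-1)√(3/13/(4π)) = -0.13551395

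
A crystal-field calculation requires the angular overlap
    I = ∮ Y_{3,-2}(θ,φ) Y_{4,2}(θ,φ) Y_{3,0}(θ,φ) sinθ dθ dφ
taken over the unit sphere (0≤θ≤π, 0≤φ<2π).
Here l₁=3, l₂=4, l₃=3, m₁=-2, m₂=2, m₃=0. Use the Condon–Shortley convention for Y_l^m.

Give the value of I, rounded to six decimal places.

Rules hold: Σm=0, L=10 even, 1≤3≤7.
N = 7·9·7 = 441
Δ = 4!·2!·4!/11! = 1/34650
Racah Σ t=1..3: t=1:−1/72 t=2:+1/16 t=3:−1/72 = 5/144
⇒ 3j(3 4 3; 0 0 0)² = 2/77, sgn -1
Racah Σ t=3..4: t=3:−1/72 t=4:+1/96 = -1/288
⇒ 3j(3 4 3; -2 2 0)² = 1/462, sgn +1
4πI² = N·(3j₀)²·(3jₘ)² = 3/121
I = -1·√(0.0247934/4π) = -0.04441841

-0.044418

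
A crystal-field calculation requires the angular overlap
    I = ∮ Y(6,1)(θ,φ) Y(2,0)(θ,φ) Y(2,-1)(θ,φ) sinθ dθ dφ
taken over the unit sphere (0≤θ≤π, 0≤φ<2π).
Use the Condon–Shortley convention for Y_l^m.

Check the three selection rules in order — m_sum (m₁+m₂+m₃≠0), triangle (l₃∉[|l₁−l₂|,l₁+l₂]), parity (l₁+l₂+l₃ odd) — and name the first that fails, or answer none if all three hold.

triangle

azimuthal sum: 1 + 0 − 1 = 0  ✓
4 ≤ 2 ≤ 8 (triangle on l)  ✗
L = 6 + 2 + 2 = 10 (even)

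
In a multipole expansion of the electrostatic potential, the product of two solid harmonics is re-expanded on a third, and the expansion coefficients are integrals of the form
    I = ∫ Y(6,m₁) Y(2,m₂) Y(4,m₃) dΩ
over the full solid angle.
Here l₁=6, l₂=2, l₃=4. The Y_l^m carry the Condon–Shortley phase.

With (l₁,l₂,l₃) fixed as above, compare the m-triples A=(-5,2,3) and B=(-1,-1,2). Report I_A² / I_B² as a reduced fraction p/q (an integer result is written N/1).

33/7

Shared (l₁,l₂,l₃)=(6,2,4): N and (l;000)² cancel in I_A²/I_B².
A: Δ = 4!·8!·0!/13! = 1/6435; Racah Σ t=4..4: t=4:+1/120960 = 1/120960; ⇒ 3j(6 2 4; -5 2 3)² = 2/39, sgn -1
B: Δ = 4!·8!·0!/13! = 1/6435; Racah Σ t=1..1: t=1:−1/8640 = -1/8640; ⇒ 3j(6 2 4; -1 -1 2)² = 14/1287, sgn -1
I_A²/I_B² = (2/39)/(14/1287) = 33/7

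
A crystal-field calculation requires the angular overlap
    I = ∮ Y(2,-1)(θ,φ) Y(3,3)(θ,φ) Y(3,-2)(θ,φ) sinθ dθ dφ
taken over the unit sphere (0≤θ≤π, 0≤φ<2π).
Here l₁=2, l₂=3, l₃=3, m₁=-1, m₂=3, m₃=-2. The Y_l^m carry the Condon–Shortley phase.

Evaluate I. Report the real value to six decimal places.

-0.210261

Rules hold: Σm=0, L=8 even, 1≤3≤5.
N = 5·7·7 = 245
Δ = 2!·2!·4!/9! = 1/3780
Racah Σ t=0..2: t=0:+1/24 t=1:−1/4 t=2:+1/24 = -1/6
⇒ 3j(2 3 3; 0 0 0)² = 4/105, sgn +1
Racah Σ t=2..2: t=2:+1/48 = 1/48
⇒ 3j(2 3 3; -1 3 -2)² = 5/84, sgn -1
4πI² = N·(3j₀)²·(3jₘ)² = 5/9
I = -1·√(0.555556/4π) = -0.21026104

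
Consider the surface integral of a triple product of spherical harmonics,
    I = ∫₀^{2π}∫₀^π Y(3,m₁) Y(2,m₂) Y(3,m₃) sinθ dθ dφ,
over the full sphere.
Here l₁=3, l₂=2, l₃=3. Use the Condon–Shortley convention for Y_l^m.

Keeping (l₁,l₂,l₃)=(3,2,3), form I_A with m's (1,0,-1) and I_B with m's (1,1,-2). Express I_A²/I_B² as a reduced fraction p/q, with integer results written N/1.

3/5

Shared (l₁,l₂,l₃)=(3,2,3): N and (l;000)² cancel in I_A²/I_B².
A: Δ = 2!·4!·2!/9! = 1/3780; Racah Σ t=0..2: t=0:+1/16 t=1:−1/6 t=2:+1/96 = -3/32; ⇒ 3j(3 2 3; 1 0 -1)² = 3/140, sgn -1
B: Δ = 2!·4!·2!/9! = 1/3780; Racah Σ t=1..2: t=1:−1/12 t=2:+1/48 = -1/16; ⇒ 3j(3 2 3; 1 1 -2)² = 1/28, sgn +1
I_A²/I_B² = (3/140)/(1/28) = 3/5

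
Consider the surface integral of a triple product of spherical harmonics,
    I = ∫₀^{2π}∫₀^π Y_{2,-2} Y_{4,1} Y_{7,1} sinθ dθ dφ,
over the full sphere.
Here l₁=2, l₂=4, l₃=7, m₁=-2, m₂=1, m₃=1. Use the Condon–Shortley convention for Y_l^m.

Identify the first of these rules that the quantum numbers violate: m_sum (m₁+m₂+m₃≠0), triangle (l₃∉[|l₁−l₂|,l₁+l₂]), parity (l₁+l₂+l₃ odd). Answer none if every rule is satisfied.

triangle

Σmᵢ = 0  ✓
l₃∈[|l₁−l₂|,l₁+l₂]=[2,6], have l₃=7  ✗
Σlᵢ = 13 ⇒ odd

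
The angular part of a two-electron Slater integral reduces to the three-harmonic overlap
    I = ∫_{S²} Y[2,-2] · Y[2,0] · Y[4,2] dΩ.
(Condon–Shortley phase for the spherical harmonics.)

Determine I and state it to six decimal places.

0.156078

Checks pass: Σm=0; 8 even; l₃=4∈[0,4].
(2·2+1)(2·2+1)(2·4+1) = 225
Δ: 0! 4! 4! / 9! → 1/630
sum: t=0:+1/16 = 1/16
3j²(2 2 4; 0 0 0) = Δ·Π!·Σ² = 2/35  (sign +1)
sum: t=0:+1/96 = 1/96
3j²(2 2 4; -2 0 2) = Δ·Π!·Σ² = 1/42  (sign +1)
combine: 4πI² = 225·2/35·1/42 = 15/49
take √, sign +1: I = 0.15607835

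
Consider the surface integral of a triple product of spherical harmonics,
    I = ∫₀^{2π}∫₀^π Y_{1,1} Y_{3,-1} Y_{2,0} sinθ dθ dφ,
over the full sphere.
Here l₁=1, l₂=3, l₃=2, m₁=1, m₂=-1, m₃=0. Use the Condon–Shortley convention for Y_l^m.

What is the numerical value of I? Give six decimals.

-0.202301

m-sum 0 ✓  L=6 even ✓  2≤2≤4 ✓
Π(2lᵢ+1) = 3×7×5 = 105
triangle coeff Δ(1,3,2) = 1/105
Σ_t [1,1]: t=1:−1/4 = -1/4
(3j)²=3/35 [(1 3 2; 0 0 0)], sign=-1
Σ_t [0,0]: t=0:+1/8 = 1/8
(3j)²=2/35 [(1 3 2; 1 -1 0)], sign=+1
⇒ 4πI² = 18/35
I = (-1)√(18/35/(4π)) = -0.20230066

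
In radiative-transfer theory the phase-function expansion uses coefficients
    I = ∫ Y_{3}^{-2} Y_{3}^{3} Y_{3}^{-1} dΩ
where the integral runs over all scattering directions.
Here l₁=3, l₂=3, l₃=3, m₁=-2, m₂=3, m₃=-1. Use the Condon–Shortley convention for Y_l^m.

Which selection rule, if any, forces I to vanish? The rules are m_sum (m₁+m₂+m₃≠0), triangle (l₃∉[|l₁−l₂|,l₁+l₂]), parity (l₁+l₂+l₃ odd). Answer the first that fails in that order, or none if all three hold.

Σmᵢ = 0  ✓
l₃∈[|l₁−l₂|,l₁+l₂]=[0,6], have l₃=3  ✓
Σlᵢ = 9 ⇒ odd  ✗

parity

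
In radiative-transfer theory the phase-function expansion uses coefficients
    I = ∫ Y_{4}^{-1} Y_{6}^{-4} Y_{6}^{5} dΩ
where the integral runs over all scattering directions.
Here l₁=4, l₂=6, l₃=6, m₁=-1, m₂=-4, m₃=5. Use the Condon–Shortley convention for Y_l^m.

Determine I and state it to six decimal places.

0.047465

Checks pass: Σm=0; 16 even; l₃=6∈[2,10].
(2·4+1)(2·6+1)(2·6+1) = 1521
Δ: 4! 4! 8! / 17! → 1/15315300
sum: t=0:+1/829440 t=1:−1/25920 t=2:+1/9216 t=3:−1/25920 t=4:+1/829440 = 7/207360
3j²(4 6 6; 0 0 0) = Δ·Π!·Σ² = 28/2431  (sign +1)
sum: t=1:−1/725760 t=2:+1/967680 = -1/2903040
3j²(4 6 6; -1 -4 5) = Δ·Π!·Σ² = 5/3094  (sign +1)
combine: 4πI² = 1521·28/2431·5/3094 = 90/3179
take √, sign +1: I = 0.04746473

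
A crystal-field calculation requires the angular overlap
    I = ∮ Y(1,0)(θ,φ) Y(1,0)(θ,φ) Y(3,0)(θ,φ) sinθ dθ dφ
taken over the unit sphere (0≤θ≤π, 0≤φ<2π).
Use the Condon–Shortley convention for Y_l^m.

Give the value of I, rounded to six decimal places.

0.000000

|1−1|≤3≤1+1 violated ⇒ I = 0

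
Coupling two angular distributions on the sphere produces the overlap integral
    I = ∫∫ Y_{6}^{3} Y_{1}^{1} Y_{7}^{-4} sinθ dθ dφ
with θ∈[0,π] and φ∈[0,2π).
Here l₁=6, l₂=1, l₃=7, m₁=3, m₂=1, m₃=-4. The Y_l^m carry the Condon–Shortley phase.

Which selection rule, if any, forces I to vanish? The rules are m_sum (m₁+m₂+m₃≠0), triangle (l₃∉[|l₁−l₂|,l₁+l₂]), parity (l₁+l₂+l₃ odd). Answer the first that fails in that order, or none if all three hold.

none

azimuthal sum: 3 + 1 − 4 = 0  ✓
5 ≤ 7 ≤ 7 (triangle on l)  ✓
L = 6 + 1 + 7 = 14 (even)  ✓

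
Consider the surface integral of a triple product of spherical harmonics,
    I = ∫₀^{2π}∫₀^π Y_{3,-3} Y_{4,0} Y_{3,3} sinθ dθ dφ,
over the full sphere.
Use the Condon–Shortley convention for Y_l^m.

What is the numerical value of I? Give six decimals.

-0.076935

Checks pass: Σm=0; 10 even; l₃=3∈[1,7].
(2·3+1)(2·4+1)(2·3+1) = 441
Δ: 4! 2! 4! / 11! → 1/34650
sum: t=1:−1/72 t=2:+1/16 t=3:−1/72 = 5/144
3j²(3 4 3; 0 0 0) = Δ·Π!·Σ² = 2/77  (sign -1)
sum: t=4:+1/1152 = 1/1152
3j²(3 4 3; -3 0 3) = Δ·Π!·Σ² = 1/154  (sign +1)
combine: 4πI² = 441·2/77·1/154 = 9/121
take √, sign -1: I = -0.07693494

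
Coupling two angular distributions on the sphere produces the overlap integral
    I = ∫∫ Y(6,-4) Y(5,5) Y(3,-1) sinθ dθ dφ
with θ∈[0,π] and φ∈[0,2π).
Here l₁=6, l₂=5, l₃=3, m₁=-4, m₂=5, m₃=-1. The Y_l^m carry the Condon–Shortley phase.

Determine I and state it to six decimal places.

-0.152880

Rules hold: Σm=0, L=14 even, 1≤3≤11.
N = 13·11·7 = 1001
Δ = 8!·4!·2!/15! = 1/675675
Racah Σ t=3..5: t=3:−1/8640 t=4:+1/2304 t=5:−1/8640 = 7/34560
⇒ 3j(6 5 3; 0 0 0)² = 7/429, sgn -1
Racah Σ t=8..8: t=8:+1/322560 = 1/322560
⇒ 3j(6 5 3; -4 5 -1)² = 18/1001, sgn +1
4πI² = N·(3j₀)²·(3jₘ)² = 42/143
I = -1·√(0.293706/4π) = -0.15288036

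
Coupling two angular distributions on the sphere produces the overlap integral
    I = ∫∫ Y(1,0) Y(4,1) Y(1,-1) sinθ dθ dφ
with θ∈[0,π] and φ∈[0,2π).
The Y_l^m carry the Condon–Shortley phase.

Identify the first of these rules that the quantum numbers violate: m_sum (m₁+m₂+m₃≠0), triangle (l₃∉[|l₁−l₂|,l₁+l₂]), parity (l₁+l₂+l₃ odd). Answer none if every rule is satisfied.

azimuthal sum: 0 + 1 − 1 = 0  ✓
3 ≤ 1 ≤ 5 (triangle on l)  ✗
L = 1 + 4 + 1 = 6 (even)

triangle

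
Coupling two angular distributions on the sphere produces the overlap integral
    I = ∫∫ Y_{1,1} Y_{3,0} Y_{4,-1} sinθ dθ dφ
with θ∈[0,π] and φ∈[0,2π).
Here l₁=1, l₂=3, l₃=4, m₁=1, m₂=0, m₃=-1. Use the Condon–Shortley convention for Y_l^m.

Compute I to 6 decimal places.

-0.194664

m-sum 0 ✓  L=8 even ✓  2≤4≤4 ✓
Π(2lᵢ+1) = 3×7×9 = 189
triangle coeff Δ(1,3,4) = 1/252
Σ_t [0,0]: t=0:+1/36 = 1/36
(3j)²=4/63 [(1 3 4; 0 0 0)], sign=+1
Σ_t [0,0]: t=0:+1/72 = 1/72
(3j)²=5/126 [(1 3 4; 1 0 -1)], sign=-1
⇒ 4πI² = 10/21
I = (-1)√(10/21/(4π)) = -0.19466390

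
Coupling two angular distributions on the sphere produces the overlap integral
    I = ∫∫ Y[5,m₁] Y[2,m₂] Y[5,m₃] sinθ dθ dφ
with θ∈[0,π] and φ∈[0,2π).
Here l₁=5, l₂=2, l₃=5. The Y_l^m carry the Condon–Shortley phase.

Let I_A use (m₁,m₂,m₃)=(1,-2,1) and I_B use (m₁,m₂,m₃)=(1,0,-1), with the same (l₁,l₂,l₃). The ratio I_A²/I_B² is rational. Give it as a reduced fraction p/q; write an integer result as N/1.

50/27

l's match ⇒ only the (l;m) 3-j factors differ between A and B.
A: triangle coeff Δ(5,2,5) = 1/38610; Σ_t [0,0]: t=0:+1/2304 = 1/2304; (3j)²=5/143 [(5 2 5; 1 -2 1)], sign=+1
B: triangle coeff Δ(5,2,5) = 1/38610; Σ_t [0,2]: t=0:+1/2304 t=1:−1/720 t=2:+1/5760 = -1/1280; (3j)²=27/1430 [(5 2 5; 1 0 -1)], sign=-1
I_A²/I_B² = (5/143)/(27/1430) = 50/27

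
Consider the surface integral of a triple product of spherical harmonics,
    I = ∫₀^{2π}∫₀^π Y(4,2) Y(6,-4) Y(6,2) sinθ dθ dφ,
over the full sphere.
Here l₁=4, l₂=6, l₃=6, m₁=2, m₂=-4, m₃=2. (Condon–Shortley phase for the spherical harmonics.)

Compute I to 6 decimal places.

0.060095

Checks pass: Σm=0; 16 even; l₃=6∈[2,10].
(2·4+1)(2·6+1)(2·6+1) = 1521
Δ: 4! 4! 8! / 17! → 1/15315300
sum: t=0:+1/829440 t=1:−1/25920 t=2:+1/9216 t=3:−1/25920 t=4:+1/829440 = 7/207360
3j²(4 6 6; 0 0 0) = Δ·Π!·Σ² = 28/2431  (sign +1)
sum: t=0:+1/138240 t=1:−1/181440 t=2:+1/3870720 = 23/11612160
3j²(4 6 6; 2 -4 2) = Δ·Π!·Σ² = 529/204204  (sign +1)
combine: 4πI² = 1521·28/2431·529/204204 = 1587/34969
take √, sign +1: I = 0.06009550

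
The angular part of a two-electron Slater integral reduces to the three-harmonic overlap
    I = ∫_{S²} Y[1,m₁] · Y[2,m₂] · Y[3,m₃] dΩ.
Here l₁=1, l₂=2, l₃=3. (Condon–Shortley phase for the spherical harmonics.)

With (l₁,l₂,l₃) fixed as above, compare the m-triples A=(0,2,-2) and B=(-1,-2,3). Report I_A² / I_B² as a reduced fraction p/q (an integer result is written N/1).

1/3

Shared (l₁,l₂,l₃)=(1,2,3): N and (l;000)² cancel in I_A²/I_B².
A: Δ = 0!·2!·4!/7! = 1/105; Racah Σ t=0..0: t=0:+1/24 = 1/24; ⇒ 3j(1 2 3; 0 2 -2)² = 1/21, sgn -1
B: Δ = 0!·2!·4!/7! = 1/105; Racah Σ t=0..0: t=0:+1/48 = 1/48; ⇒ 3j(1 2 3; -1 -2 3)² = 1/7, sgn +1
I_A²/I_B² = (1/21)/(1/7) = 1/3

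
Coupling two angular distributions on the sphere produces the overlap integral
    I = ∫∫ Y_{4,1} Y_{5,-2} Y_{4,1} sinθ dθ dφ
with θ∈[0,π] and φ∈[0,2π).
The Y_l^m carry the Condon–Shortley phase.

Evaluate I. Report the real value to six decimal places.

0.000000

L=13 odd ⇒ parity kills the (l;000) factor ⇒ I = 0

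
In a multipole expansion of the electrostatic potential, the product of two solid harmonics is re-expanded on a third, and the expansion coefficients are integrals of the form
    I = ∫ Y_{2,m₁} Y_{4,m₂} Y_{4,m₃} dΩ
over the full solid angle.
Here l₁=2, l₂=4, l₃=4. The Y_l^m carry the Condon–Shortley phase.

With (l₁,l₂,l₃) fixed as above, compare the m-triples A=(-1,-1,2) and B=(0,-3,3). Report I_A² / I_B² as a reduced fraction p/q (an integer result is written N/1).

243/49

l's match ⇒ only the (l;m) 3-j factors differ between A and B.
A: triangle coeff Δ(2,4,4) = 1/13860; Σ_t [1,2]: t=1:−1/96 t=2:+1/240 = -1/160; (3j)²=27/1540 [(2 4 4; -1 -1 2)], sign=-1
B: triangle coeff Δ(2,4,4) = 1/13860; Σ_t [0,1]: t=0:+1/480 t=1:−1/720 = 1/1440; (3j)²=7/1980 [(2 4 4; 0 -3 3)], sign=-1
I_A²/I_B² = (27/1540)/(7/1980) = 243/49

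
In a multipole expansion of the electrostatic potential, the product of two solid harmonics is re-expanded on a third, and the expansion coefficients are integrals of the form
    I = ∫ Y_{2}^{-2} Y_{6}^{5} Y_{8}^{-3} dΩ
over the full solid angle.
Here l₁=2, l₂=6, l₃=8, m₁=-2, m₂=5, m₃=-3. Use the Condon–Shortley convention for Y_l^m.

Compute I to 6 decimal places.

-0.018976

m-sum 0 ✓  L=16 even ✓  4≤8≤8 ✓
Π(2lᵢ+1) = 5×13×17 = 1105
triangle coeff Δ(2,6,8) = 1/30940
Σ_t [0,0]: t=0:+1/2073600 = 1/2073600
(3j)²=28/1105 [(2 6 8; 0 0 0)], sign=+1
Σ_t [0,0]: t=0:+1/958003200 = 1/958003200
(3j)²=1/6188 [(2 6 8; -2 5 -3)], sign=-1
⇒ 4πI² = 1/221
I = (-1)√(1/221/(4π)) = -0.01897575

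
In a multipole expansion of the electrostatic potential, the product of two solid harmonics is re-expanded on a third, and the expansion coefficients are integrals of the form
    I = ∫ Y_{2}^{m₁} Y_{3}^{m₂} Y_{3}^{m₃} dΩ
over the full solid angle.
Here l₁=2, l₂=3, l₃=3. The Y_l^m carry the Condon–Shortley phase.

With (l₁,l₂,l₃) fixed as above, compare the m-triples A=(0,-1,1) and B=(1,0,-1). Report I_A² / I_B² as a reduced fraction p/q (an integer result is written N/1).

9/2

l's match ⇒ only the (l;m) 3-j factors differ between A and B.
A: triangle coeff Δ(2,3,3) = 1/3780; Σ_t [0,2]: t=0:+1/16 t=1:−1/6 t=2:+1/96 = -3/32; (3j)²=3/140 [(2 3 3; 0 -1 1)], sign=-1
B: triangle coeff Δ(2,3,3) = 1/3780; Σ_t [0,1]: t=0:+1/12 t=1:−1/8 = -1/24; (3j)²=1/210 [(2 3 3; 1 0 -1)], sign=-1
I_A²/I_B² = (3/140)/(1/210) = 9/2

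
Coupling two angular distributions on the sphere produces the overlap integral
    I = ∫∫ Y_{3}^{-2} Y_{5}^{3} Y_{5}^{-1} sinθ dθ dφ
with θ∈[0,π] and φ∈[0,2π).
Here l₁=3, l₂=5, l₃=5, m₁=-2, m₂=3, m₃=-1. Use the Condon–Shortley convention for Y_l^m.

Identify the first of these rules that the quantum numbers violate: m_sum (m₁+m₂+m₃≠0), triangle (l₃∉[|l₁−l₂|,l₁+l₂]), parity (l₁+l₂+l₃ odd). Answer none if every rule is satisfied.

parity

azimuthal sum: -2 + 3 − 1 = 0  ✓
2 ≤ 5 ≤ 8 (triangle on l)  ✓
L = 3 + 5 + 5 = 13 (odd)  ✗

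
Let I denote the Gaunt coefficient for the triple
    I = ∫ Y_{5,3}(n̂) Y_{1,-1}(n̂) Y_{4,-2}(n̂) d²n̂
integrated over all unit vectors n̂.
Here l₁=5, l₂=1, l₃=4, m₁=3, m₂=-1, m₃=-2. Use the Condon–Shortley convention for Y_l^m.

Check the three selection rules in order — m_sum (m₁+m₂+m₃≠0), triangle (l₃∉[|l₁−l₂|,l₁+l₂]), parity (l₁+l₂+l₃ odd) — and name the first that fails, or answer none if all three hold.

none

Σmᵢ = 0  ✓
l₃∈[|l₁−l₂|,l₁+l₂]=[4,6], have l₃=4  ✓
Σlᵢ = 10 ⇒ even  ✓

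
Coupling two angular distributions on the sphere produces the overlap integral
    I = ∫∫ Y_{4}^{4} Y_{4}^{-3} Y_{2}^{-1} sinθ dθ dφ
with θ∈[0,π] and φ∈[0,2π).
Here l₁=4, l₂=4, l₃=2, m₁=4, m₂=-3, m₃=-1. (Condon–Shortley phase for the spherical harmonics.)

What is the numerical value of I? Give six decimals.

0.198645

m-sum 0 ✓  L=10 even ✓  0≤2≤8 ✓
Π(2lᵢ+1) = 9×9×5 = 405
triangle coeff Δ(4,4,2) = 1/13860
Σ_t [2,4]: t=2:+1/192 t=3:−1/36 t=4:+1/192 = -5/288
(3j)²=20/693 [(4 4 2; 0 0 0)], sign=-1
Σ_t [0,0]: t=0:+1/1440 = 1/1440
(3j)²=7/165 [(4 4 2; 4 -3 -1)], sign=-1
⇒ 4πI² = 60/121
I = (+1)√(60/121/(4π)) = 0.19864517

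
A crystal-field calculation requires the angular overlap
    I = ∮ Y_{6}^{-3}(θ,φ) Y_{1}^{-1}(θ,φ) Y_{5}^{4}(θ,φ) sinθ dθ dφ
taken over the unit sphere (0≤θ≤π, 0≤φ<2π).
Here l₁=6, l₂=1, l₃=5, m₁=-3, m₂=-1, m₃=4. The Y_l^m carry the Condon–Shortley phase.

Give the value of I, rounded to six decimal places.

m-sum 0 ✓  L=12 even ✓  5≤5≤7 ✓
Π(2lᵢ+1) = 13×3×11 = 429
triangle coeff Δ(6,1,5) = 1/858
Σ_t [1,1]: t=1:−1/14400 = -1/14400
(3j)²=6/143 [(6 1 5; 0 0 0)], sign=+1
Σ_t [0,0]: t=0:+1/725760 = 1/725760
(3j)²=1/286 [(6 1 5; -3 -1 4)], sign=-1
⇒ 4πI² = 9/143
I = (-1)√(9/143/(4π)) = -0.07076985

-0.070770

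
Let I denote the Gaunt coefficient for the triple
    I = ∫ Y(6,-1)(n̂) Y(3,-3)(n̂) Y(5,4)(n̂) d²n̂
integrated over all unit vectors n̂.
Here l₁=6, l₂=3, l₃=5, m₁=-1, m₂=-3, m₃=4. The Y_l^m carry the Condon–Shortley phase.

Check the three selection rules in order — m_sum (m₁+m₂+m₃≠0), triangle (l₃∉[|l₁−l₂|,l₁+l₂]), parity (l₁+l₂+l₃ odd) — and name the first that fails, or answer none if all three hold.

m₁+m₂+m₃ = -1 − 3 + 4 = 0  ✓
triangle: |6−3|=3 ≤ l₃=5 ≤ 6+3=9  ✓
parity: l₁+l₂+l₃ = 14 is even  ✓

none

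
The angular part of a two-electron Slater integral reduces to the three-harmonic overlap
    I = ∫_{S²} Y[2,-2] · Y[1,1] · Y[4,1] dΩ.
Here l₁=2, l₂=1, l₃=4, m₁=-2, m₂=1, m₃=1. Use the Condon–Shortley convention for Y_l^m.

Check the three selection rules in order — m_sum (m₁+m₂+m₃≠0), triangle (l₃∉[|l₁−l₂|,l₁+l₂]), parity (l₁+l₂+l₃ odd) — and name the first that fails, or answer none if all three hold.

Σmᵢ = 0  ✓
l₃∈[|l₁−l₂|,l₁+l₂]=[1,3], have l₃=4  ✗
Σlᵢ = 7 ⇒ odd

triangle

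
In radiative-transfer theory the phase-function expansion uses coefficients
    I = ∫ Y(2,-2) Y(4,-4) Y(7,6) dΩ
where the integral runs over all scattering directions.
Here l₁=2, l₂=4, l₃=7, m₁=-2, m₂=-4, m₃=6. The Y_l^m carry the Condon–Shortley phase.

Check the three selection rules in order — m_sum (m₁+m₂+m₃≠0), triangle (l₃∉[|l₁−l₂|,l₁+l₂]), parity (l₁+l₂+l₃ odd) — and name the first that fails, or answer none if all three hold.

triangle

azimuthal sum: -2 − 4 + 6 = 0  ✓
2 ≤ 7 ≤ 6 (triangle on l)  ✗
L = 2 + 4 + 7 = 13 (odd)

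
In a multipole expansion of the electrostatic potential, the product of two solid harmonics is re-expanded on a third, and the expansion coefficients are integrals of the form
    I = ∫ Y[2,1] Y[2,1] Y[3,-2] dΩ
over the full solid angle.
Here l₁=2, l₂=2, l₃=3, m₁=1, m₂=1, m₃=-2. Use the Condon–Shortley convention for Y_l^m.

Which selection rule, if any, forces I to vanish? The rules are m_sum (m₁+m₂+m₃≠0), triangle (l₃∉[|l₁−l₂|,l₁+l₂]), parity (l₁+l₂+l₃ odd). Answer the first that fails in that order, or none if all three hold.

azimuthal sum: 1 + 1 − 2 = 0  ✓
0 ≤ 3 ≤ 4 (triangle on l)  ✓
L = 2 + 2 + 3 = 7 (odd)  ✗

parity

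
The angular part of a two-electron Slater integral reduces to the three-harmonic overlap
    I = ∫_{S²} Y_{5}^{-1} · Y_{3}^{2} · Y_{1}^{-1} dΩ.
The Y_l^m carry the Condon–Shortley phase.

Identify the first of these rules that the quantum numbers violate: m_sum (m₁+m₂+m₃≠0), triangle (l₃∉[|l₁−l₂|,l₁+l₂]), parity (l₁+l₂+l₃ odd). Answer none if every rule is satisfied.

azimuthal sum: -1 + 2 − 1 = 0  ✓
2 ≤ 1 ≤ 8 (triangle on l)  ✗
L = 5 + 3 + 1 = 9 (odd)

triangle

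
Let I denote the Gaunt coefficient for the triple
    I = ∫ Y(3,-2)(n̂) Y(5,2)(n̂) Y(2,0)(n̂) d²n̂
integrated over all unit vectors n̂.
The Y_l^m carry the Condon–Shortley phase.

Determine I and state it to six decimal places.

0.190188

m-sum 0 ✓  L=10 even ✓  2≤2≤8 ✓
Π(2lᵢ+1) = 7×11×5 = 385
triangle coeff Δ(3,5,2) = 1/2310
Σ_t [3,3]: t=3:−1/144 = -1/144
(3j)²=10/231 [(3 5 2; 0 0 0)], sign=-1
Σ_t [5,5]: t=5:−1/480 = -1/480
(3j)²=3/110 [(3 5 2; -2 2 0)], sign=-1
⇒ 4πI² = 5/11
I = (+1)√(5/11/(4π)) = 0.19018827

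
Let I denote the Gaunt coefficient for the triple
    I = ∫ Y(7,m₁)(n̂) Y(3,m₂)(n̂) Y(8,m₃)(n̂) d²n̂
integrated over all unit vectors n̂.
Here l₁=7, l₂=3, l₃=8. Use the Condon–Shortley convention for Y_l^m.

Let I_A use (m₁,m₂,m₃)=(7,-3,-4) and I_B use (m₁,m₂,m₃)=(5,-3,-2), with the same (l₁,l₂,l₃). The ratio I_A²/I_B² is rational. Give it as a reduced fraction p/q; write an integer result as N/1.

91/990

Same 7,3,8: normalisation and zero-m 3j drop out of the ratio.
A: Δ: 2! 12! 4! / 19! → 1/5290740; sum: t=0:+1/22992076800 = 1/22992076800; 3j²(7 3 8; 7 -3 -4) = Δ·Π!·Σ² = 1/3876  (sign +1)
B: Δ: 2! 12! 4! / 19! → 1/5290740; sum: t=0:+1/348364800 = 1/348364800; 3j²(7 3 8; 5 -3 -2) = Δ·Π!·Σ² = 165/58786  (sign +1)
I_A²/I_B² = (1/3876)/(165/58786) = 91/990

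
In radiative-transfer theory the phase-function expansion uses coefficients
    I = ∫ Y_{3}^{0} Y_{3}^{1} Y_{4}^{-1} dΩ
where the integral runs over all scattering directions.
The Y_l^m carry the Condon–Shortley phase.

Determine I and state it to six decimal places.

-0.099323

Checks pass: Σm=0; 10 even; l₃=4∈[0,6].
(2·3+1)(2·3+1)(2·4+1) = 441
Δ: 2! 4! 4! / 11! → 1/34650
sum: t=0:+1/72 t=1:−1/16 t=2:+1/72 = -5/144
3j²(3 3 4; 0 0 0) = Δ·Π!·Σ² = 2/77  (sign -1)
sum: t=0:+1/288 t=1:−1/24 t=2:+1/48 = -5/288
3j²(3 3 4; 0 1 -1) = Δ·Π!·Σ² = 5/462  (sign +1)
combine: 4πI² = 441·2/77·5/462 = 15/121
take √, sign -1: I = -0.09932258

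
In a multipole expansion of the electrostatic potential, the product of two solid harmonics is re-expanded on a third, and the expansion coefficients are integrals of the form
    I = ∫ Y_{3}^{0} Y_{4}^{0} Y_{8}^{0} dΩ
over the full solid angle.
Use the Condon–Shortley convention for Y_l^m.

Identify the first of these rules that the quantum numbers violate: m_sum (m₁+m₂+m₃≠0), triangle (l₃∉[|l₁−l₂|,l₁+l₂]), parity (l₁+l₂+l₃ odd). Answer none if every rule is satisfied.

Σmᵢ = 0  ✓
l₃∈[|l₁−l₂|,l₁+l₂]=[1,7], have l₃=8  ✗
Σlᵢ = 15 ⇒ odd

triangle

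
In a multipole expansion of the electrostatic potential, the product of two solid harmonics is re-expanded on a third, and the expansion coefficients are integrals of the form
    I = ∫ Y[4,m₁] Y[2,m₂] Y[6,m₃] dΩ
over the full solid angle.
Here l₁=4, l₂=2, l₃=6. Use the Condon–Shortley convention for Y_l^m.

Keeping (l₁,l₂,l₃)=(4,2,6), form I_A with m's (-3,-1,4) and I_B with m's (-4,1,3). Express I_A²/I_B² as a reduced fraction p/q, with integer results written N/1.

80/3

l's match ⇒ only the (l;m) 3-j factors differ between A and B.
A: triangle coeff Δ(4,2,6) = 1/6435; Σ_t [0,0]: t=0:+1/30240 = 1/30240; (3j)²=16/429 [(4 2 6; -3 -1 4)], sign=+1
B: triangle coeff Δ(4,2,6) = 1/6435; Σ_t [0,0]: t=0:+1/241920 = 1/241920; (3j)²=1/715 [(4 2 6; -4 1 3)], sign=-1
I_A²/I_B² = (16/429)/(1/715) = 80/3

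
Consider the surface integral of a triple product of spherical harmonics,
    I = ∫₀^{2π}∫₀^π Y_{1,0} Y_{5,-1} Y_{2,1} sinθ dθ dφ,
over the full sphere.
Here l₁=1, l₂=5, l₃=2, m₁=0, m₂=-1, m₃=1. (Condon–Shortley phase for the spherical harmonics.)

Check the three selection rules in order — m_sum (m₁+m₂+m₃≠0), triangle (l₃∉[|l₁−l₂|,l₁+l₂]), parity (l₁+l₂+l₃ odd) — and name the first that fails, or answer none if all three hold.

azimuthal sum: 0 − 1 + 1 = 0  ✓
4 ≤ 2 ≤ 6 (triangle on l)  ✗
L = 1 + 5 + 2 = 8 (even)

triangle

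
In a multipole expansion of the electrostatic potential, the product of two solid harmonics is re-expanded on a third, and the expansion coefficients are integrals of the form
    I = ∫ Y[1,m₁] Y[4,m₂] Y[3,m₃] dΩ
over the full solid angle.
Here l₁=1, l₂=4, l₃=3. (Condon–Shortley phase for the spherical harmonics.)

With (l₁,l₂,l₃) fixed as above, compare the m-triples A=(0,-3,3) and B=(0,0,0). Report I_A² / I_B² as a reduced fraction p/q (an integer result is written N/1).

7/16

Shared (l₁,l₂,l₃)=(1,4,3): N and (l;000)² cancel in I_A²/I_B².
A: Δ = 2!·0!·6!/9! = 1/252; Racah Σ t=1..1: t=1:−1/720 = -1/720; ⇒ 3j(1 4 3; 0 -3 3)² = 1/36, sgn -1
B: Δ = 2!·0!·6!/9! = 1/252; Racah Σ t=1..1: t=1:−1/36 = -1/36; ⇒ 3j(1 4 3; 0 0 0)² = 4/63, sgn +1
I_A²/I_B² = (1/36)/(4/63) = 7/16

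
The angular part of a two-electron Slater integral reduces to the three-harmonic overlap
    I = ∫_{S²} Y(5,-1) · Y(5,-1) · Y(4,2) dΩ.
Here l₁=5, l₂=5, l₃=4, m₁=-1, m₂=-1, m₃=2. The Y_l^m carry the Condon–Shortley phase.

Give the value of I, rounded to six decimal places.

Rules hold: Σm=0, L=14 even, 0≤4≤10.
N = 11·11·9 = 1089
Δ = 6!·4!·4!/15! = 1/3153150
Racah Σ t=1..5: t=1:−1/69120 t=2:+1/1728 t=3:−1/576 t=4:+1/1728 t=5:−1/69120 = -7/11520
⇒ 3j(5 5 4; 0 0 0)² = 2/143, sgn -1
Racah Σ t=2..4: t=2:+1/4608 t=3:−1/1296 t=4:+1/4608 = -7/20736
⇒ 3j(5 5 4; -1 -1 2)² = 20/1287, sgn -1
4πI² = N·(3j₀)²·(3jₘ)² = 40/169
I = +1·√(0.236686/4π) = 0.13724032

0.137240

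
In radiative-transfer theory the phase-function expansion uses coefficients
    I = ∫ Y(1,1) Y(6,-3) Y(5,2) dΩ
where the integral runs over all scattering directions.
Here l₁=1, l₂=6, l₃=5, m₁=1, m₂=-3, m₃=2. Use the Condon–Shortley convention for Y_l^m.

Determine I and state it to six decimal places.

Rules hold: Σm=0, L=12 even, 5≤5≤7.
N = 3·13·11 = 429
Δ = 2!·0!·10!/13! = 1/858
Racah Σ t=1..1: t=1:−1/14400 = -1/14400
⇒ 3j(1 6 5; 0 0 0)² = 6/143, sgn +1
Racah Σ t=0..0: t=0:+1/60480 = 1/60480
⇒ 3j(1 6 5; 1 -3 2)² = 6/143, sgn -1
4πI² = N·(3j₀)²·(3jₘ)² = 108/143
I = -1·√(0.755245/4π) = -0.24515397

-0.245154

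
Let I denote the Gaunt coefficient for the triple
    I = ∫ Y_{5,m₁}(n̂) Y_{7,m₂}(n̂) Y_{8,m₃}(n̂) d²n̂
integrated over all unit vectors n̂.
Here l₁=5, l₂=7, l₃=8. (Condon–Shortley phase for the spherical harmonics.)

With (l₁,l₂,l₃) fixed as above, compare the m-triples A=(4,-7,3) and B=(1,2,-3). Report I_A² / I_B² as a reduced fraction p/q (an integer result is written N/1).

858/3721

Same 5,7,8: normalisation and zero-m 3j drop out of the ratio.
A: Δ: 4! 6! 10! / 21! → 1/814773960; sum: t=0:+1/10450944000 = 1/10450944000; 3j²(5 7 8; 4 -7 3) = Δ·Π!·Σ² = 11/6460  (sign -1)
B: Δ: 4! 6! 10! / 21! → 1/814773960; sum: t=0:+1/418037760 t=1:−1/17418240 t=2:+1/5806080 t=3:−1/12441600 t=4:+1/248832000 = 61/1492992000; 3j²(5 7 8; 1 2 -3) = Δ·Π!·Σ² = 3721/503880  (sign -1)
I_A²/I_B² = (11/6460)/(3721/503880) = 858/3721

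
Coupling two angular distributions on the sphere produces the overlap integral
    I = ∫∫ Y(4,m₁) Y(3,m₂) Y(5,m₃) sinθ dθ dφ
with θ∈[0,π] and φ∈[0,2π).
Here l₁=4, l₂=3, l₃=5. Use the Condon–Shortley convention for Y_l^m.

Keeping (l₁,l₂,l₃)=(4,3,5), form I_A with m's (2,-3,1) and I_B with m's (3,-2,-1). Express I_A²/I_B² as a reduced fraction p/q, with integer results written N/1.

675/847

Same 4,3,5: normalisation and zero-m 3j drop out of the ratio.
A: Δ: 2! 6! 4! / 13! → 1/180180; sum: t=0:+1/2304 = 1/2304; 3j²(4 3 5; 2 -3 1) = Δ·Π!·Σ² = 75/4004  (sign +1)
B: Δ: 2! 6! 4! / 13! → 1/180180; sum: t=0:+1/1440 t=1:−1/17280 = 11/17280; 3j²(4 3 5; 3 -2 -1) = Δ·Π!·Σ² = 11/468  (sign +1)
I_A²/I_B² = (75/4004)/(11/468) = 675/847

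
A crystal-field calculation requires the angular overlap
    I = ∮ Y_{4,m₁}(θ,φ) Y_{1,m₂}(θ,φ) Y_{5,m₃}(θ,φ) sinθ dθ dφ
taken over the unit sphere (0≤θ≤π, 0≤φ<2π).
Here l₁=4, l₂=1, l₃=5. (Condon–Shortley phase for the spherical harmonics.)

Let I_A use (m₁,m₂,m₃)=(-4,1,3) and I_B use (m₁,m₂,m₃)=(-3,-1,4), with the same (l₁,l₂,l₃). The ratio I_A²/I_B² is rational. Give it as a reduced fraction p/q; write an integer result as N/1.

Same 4,1,5: normalisation and zero-m 3j drop out of the ratio.
A: Δ: 0! 8! 2! / 11! → 1/495; sum: t=0:+1/80640 = 1/80640; 3j²(4 1 5; -4 1 3) = Δ·Π!·Σ² = 1/495  (sign +1)
B: Δ: 0! 8! 2! / 11! → 1/495; sum: t=0:+1/10080 = 1/10080; 3j²(4 1 5; -3 -1 4) = Δ·Π!·Σ² = 4/55  (sign -1)
I_A²/I_B² = (1/495)/(4/55) = 1/36

1/36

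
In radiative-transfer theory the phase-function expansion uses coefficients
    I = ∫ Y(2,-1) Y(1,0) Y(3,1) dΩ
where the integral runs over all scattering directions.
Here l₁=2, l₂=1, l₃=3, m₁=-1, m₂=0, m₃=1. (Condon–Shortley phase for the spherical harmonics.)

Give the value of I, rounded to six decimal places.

Checks pass: Σm=0; 6 even; l₃=3∈[1,3].
(2·2+1)(2·1+1)(2·3+1) = 105
Δ: 0! 4! 2! / 7! → 1/105
sum: t=0:+1/4 = 1/4
3j²(2 1 3; 0 0 0) = Δ·Π!·Σ² = 3/35  (sign -1)
sum: t=0:+1/6 = 1/6
3j²(2 1 3; -1 0 1) = Δ·Π!·Σ² = 8/105  (sign +1)
combine: 4πI² = 105·3/35·8/105 = 24/35
take √, sign -1: I = -0.23359668

-0.233597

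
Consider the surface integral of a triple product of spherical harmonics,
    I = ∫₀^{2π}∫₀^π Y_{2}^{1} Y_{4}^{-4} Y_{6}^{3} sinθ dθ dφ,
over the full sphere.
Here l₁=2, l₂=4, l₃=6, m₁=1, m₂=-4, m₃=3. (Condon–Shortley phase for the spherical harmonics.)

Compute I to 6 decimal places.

-0.047713

m-sum 0 ✓  L=12 even ✓  2≤6≤6 ✓
Π(2lᵢ+1) = 5×9×13 = 585
triangle coeff Δ(2,4,6) = 1/6435
Σ_t [0,0]: t=0:+1/2304 = 1/2304
(3j)²=5/143 [(2 4 6; 0 0 0)], sign=+1
Σ_t [0,0]: t=0:+1/241920 = 1/241920
(3j)²=1/715 [(2 4 6; 1 -4 3)], sign=-1
⇒ 4πI² = 45/1573
I = (-1)√(45/1573/(4π)) = -0.04771303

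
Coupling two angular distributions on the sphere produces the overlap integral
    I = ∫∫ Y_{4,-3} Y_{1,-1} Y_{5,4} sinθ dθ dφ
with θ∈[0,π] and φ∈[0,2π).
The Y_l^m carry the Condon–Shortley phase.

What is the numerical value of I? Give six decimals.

Rules hold: Σm=0, L=10 even, 3≤5≤5.
N = 9·3·11 = 297
Δ = 0!·8!·2!/11! = 1/495
Racah Σ t=0..0: t=0:+1/576 = 1/576
⇒ 3j(4 1 5; 0 0 0)² = 5/99, sgn -1
Racah Σ t=0..0: t=0:+1/10080 = 1/10080
⇒ 3j(4 1 5; -3 -1 4)² = 4/55, sgn -1
4πI² = N·(3j₀)²·(3jₘ)² = 12/11
I = +1·√(1.09091/4π) = 0.29463840

0.294638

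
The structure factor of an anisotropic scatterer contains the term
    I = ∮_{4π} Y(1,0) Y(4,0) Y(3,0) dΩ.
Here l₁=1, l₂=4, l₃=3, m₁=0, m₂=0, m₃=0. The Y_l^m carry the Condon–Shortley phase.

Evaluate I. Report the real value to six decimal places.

Rules hold: Σm=0, L=8 even, 3≤3≤5.
N = 3·9·7 = 189
Δ = 2!·0!·6!/9! = 1/252
Racah Σ t=1..1: t=1:−1/36 = -1/36
⇒ 3j(1 4 3; 0 0 0)² = 4/63, sgn +1
(m-triple is (0,0,0) — same symbol as above.)
4πI² = N·(3j₀)²·(3jₘ)² = 16/21
I = +1·√(0.761905/4π) = 0.24623252

0.246233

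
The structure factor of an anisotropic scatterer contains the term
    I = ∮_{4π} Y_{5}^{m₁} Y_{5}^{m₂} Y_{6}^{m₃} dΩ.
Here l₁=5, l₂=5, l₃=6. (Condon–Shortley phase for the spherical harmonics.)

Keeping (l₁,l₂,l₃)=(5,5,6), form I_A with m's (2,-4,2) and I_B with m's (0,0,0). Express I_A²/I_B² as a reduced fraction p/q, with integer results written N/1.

l's match ⇒ only the (l;m) 3-j factors differ between A and B.
A: triangle coeff Δ(5,5,6) = 1/28588560; Σ_t [0,1]: t=0:+1/103680 t=1:−1/207360 = 1/207360; (3j)²=21/2431 [(5 5 6; 2 -4 2)], sign=+1
B: triangle coeff Δ(5,5,6) = 1/28588560; Σ_t [0,4]: t=0:+1/345600 t=1:−1/13824 t=2:+1/5184 t=3:−1/13824 t=4:+1/345600 = 7/129600; (3j)²=80/7293 [(5 5 6; 0 0 0)], sign=+1
I_A²/I_B² = (21/2431)/(80/7293) = 63/80

63/80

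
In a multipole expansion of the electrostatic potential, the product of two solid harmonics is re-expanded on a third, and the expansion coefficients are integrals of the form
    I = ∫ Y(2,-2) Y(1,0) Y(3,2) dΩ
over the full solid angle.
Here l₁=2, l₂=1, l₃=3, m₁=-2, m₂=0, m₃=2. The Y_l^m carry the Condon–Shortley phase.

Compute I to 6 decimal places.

0.184674

Rules hold: Σm=0, L=6 even, 1≤3≤3.
N = 5·3·7 = 105
Δ = 0!·4!·2!/7! = 1/105
Racah Σ t=0..0: t=0:+1/4 = 1/4
⇒ 3j(2 1 3; 0 0 0)² = 3/35, sgn -1
Racah Σ t=0..0: t=0:+1/24 = 1/24
⇒ 3j(2 1 3; -2 0 2)² = 1/21, sgn -1
4πI² = N·(3j₀)²·(3jₘ)² = 3/7
I = +1·√(0.428571/4π) = 0.18467439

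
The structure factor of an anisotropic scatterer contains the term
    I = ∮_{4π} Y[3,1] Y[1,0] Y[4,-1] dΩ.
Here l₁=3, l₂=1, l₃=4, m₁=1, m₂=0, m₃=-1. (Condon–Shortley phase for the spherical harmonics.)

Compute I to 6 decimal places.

Rules hold: Σm=0, L=8 even, 2≤4≤4.
N = 7·3·9 = 189
Δ = 0!·6!·2!/9! = 1/252
Racah Σ t=0..0: t=0:+1/36 = 1/36
⇒ 3j(3 1 4; 0 0 0)² = 4/63, sgn +1
Racah Σ t=0..0: t=0:+1/48 = 1/48
⇒ 3j(3 1 4; 1 0 -1)² = 5/84, sgn -1
4πI² = N·(3j₀)²·(3jₘ)² = 5/7
I = -1·√(0.714286/4π) = -0.23841361

-0.238414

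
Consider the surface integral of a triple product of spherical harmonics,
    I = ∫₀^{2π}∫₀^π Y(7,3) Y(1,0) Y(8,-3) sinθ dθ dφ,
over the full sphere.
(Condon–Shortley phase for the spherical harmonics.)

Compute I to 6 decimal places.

-0.226917

Checks pass: Σm=0; 16 even; l₃=8∈[6,8].
(2·7+1)(2·1+1)(2·8+1) = 765
Δ: 0! 14! 2! / 17! → 1/2040
sum: t=0:+1/25401600 = 1/25401600
3j²(7 1 8; 0 0 0) = Δ·Π!·Σ² = 8/255  (sign +1)
sum: t=0:+1/87091200 = 1/87091200
3j²(7 1 8; 3 0 -3) = Δ·Π!·Σ² = 11/408  (sign -1)
combine: 4πI² = 765·8/255·11/408 = 11/17
take √, sign -1: I = -0.22691696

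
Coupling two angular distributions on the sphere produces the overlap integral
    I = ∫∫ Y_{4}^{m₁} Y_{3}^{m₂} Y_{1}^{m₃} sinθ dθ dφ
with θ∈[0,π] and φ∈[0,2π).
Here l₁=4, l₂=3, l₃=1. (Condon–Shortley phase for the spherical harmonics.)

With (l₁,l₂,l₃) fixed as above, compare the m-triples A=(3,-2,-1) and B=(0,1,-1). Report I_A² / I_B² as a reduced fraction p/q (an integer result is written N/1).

Shared (l₁,l₂,l₃)=(4,3,1): N and (l;000)² cancel in I_A²/I_B².
A: Δ = 6!·2!·0!/9! = 1/252; Racah Σ t=1..1: t=1:−1/240 = -1/240; ⇒ 3j(4 3 1; 3 -2 -1)² = 1/12, sgn -1
B: Δ = 6!·2!·0!/9! = 1/252; Racah Σ t=4..4: t=4:+1/96 = 1/96; ⇒ 3j(4 3 1; 0 1 -1)² = 1/42, sgn +1
I_A²/I_B² = (1/12)/(1/42) = 7/2

7/2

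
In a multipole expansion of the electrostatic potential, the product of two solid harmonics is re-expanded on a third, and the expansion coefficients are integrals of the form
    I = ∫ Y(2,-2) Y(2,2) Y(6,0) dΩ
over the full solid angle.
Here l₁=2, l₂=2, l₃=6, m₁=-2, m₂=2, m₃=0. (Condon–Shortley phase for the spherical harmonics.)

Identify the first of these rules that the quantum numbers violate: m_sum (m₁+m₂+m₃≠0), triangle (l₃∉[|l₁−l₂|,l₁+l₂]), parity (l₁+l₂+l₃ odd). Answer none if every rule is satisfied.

azimuthal sum: -2 + 2 + 0 = 0  ✓
0 ≤ 6 ≤ 4 (triangle on l)  ✗
L = 2 + 2 + 6 = 10 (even)

triangle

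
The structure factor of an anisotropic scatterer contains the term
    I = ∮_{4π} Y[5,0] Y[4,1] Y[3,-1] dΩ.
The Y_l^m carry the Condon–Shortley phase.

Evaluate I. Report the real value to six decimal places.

Rules hold: Σm=0, L=12 even, 1≤3≤9.
N = 11·9·7 = 693
Δ = 6!·4!·2!/13! = 1/180180
Racah Σ t=2..4: t=2:+1/576 t=3:−1/144 t=4:+1/576 = -1/288
⇒ 3j(5 4 3; 0 0 0)² = 20/1001, sgn +1
Racah Σ t=3..5: t=3:−1/288 t=4:+1/288 t=5:−1/5760 = -1/5760
⇒ 3j(5 4 3; 0 1 -1)² = 1/12012, sgn -1
4πI² = N·(3j₀)²·(3jₘ)² = 15/13013
I = -1·√(0.00115269/4π) = -0.00957750

-0.009577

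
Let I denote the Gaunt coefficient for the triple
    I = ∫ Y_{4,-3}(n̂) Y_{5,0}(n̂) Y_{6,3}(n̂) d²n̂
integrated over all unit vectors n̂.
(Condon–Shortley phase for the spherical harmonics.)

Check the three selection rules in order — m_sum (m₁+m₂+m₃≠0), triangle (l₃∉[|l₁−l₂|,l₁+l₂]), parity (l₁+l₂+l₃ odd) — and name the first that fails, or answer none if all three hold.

parity

azimuthal sum: -3 + 0 + 3 = 0  ✓
1 ≤ 6 ≤ 9 (triangle on l)  ✓
L = 4 + 5 + 6 = 15 (odd)  ✗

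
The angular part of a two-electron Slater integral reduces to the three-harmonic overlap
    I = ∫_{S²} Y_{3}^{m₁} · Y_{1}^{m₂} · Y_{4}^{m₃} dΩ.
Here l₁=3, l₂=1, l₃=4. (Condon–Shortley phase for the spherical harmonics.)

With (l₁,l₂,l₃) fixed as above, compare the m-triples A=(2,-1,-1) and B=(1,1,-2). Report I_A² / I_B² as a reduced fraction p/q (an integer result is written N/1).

1/5

Shared (l₁,l₂,l₃)=(3,1,4): N and (l;000)² cancel in I_A²/I_B².
A: Δ = 0!·6!·2!/9! = 1/252; Racah Σ t=0..0: t=0:+1/240 = 1/240; ⇒ 3j(3 1 4; 2 -1 -1)² = 1/84, sgn -1
B: Δ = 0!·6!·2!/9! = 1/252; Racah Σ t=0..0: t=0:+1/96 = 1/96; ⇒ 3j(3 1 4; 1 1 -2)² = 5/84, sgn +1
I_A²/I_B² = (1/84)/(5/84) = 1/5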